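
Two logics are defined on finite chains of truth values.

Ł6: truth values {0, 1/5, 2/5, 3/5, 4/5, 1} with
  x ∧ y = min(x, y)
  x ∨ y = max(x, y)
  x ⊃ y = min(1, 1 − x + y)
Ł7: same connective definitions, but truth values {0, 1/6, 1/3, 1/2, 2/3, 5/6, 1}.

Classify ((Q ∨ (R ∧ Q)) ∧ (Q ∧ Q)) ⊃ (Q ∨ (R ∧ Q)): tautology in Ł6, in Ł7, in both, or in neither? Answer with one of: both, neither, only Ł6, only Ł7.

In Ł6: every assignment gives 1 — tautology.
In Ł7: every assignment gives 1 — tautology.

both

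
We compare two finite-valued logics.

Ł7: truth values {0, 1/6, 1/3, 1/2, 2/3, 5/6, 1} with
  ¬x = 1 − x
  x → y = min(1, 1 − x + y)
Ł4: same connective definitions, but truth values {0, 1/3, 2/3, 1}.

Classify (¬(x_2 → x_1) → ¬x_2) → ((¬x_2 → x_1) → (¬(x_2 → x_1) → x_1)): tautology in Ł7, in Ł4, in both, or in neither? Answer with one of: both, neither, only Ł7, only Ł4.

In Ł7: every assignment gives 1 — tautology.
In Ł4: every assignment gives 1 — tautology.

both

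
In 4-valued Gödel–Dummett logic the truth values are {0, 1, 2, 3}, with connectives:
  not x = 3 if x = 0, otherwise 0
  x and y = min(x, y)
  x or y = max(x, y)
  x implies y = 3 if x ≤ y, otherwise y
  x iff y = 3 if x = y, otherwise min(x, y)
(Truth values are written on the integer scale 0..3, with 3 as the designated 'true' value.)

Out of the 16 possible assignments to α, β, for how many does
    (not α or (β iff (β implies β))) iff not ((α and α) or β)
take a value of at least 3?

4

α = 0, β = 0 ↦ 3  ≥
α = 0, β = 1 ↦ 0  <
α = 0, β = 2 ↦ 0  <
α = 0, β = 3 ↦ 0  <
α = 1, β = 0 ↦ 3  ≥
α = 1, β = 1 ↦ 0  <
α = 1, β = 2 ↦ 0  <
α = 1, β = 3 ↦ 0  <
α = 2, β = 0 ↦ 3  ≥
α = 2, β = 1 ↦ 0  <
α = 2, β = 2 ↦ 0  <
α = 2, β = 3 ↦ 0  <
α = 3, β = 0 ↦ 3  ≥
α = 3, β = 1 ↦ 0  <
α = 3, β = 2 ↦ 0  <
α = 3, β = 3 ↦ 0  <
So 4 of the 16 assignments meet the threshold.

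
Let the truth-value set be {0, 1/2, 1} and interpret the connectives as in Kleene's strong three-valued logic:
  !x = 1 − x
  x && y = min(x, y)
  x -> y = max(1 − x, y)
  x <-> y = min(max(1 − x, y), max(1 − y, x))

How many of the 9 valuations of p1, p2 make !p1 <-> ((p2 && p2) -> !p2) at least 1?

p1 = 0, p2 = 0 ↦ 1  ≥
p1 = 0, p2 = 1/2 ↦ 1/2  <
p1 = 0, p2 = 1 ↦ 0  <
p1 = 1/2, p2 = 0 ↦ 1/2  <
p1 = 1/2, p2 = 1/2 ↦ 1/2  <
p1 = 1/2, p2 = 1 ↦ 1/2  <
p1 = 1, p2 = 0 ↦ 0  <
p1 = 1, p2 = 1/2 ↦ 1/2  <
p1 = 1, p2 = 1 ↦ 1  ≥
So 2 of the 9 assignments meet the threshold.

2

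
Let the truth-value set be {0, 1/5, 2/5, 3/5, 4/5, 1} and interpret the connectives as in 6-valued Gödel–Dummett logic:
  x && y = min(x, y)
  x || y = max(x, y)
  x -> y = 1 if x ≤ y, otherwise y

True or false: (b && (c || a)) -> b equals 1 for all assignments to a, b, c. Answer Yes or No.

At a = 3/5, b = 2/5, c = 0, for instance:
c || a = 0 || 3/5 = 3/5
b && (c || a) = 2/5 && 3/5 = 2/5
(b && (c || a)) -> b = 2/5 -> 2/5 = 1
and checking the remaining 215 assignments likewise gives ≥ 1 in every case.

Yes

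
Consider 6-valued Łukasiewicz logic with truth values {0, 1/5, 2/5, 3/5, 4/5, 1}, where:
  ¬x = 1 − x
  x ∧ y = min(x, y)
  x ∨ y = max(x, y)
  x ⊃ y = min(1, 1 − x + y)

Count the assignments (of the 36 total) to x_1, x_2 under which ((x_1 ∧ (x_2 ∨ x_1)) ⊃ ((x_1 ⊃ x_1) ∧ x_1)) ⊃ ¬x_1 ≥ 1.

6

value 1: 6 assignments (counts)
value 4/5: 6 assignments
value 3/5: 6 assignments
value 2/5: 6 assignments
value 1/5: 6 assignments
value 0: 6 assignments
So 6 of the 36 assignments meet the threshold.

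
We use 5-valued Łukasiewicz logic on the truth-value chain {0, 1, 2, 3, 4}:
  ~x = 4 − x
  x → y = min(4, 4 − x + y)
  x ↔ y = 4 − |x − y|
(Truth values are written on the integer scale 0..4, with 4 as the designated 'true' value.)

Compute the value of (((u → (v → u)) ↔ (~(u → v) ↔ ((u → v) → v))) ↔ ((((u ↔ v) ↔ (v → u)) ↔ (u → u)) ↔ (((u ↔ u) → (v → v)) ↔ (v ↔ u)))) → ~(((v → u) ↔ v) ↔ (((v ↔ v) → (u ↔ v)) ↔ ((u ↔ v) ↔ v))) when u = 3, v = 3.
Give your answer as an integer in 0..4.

v → u = 3 → 3 = 4
u → (v → u) = 3 → 4 = 4
u → v = 3 → 3 = 4
~(u → v) = ~4 = 0
u → v = 3 → 3 = 4
(u → v) → v = 4 → 3 = 3
~(u → v) ↔ ((u → v) → v) = 0 ↔ 3 = 1
(u → (v → u)) ↔ (~(u → v) ↔ ((u → v) → v)) = 4 ↔ 1 = 1
u ↔ v = 3 ↔ 3 = 4
v → u = 3 → 3 = 4
(u ↔ v) ↔ (v → u) = 4 ↔ 4 = 4
u → u = 3 → 3 = 4
((u ↔ v) ↔ (v → u)) ↔ (u → u) = 4 ↔ 4 = 4
u ↔ u = 3 ↔ 3 = 4
v → v = 3 → 3 = 4
(u ↔ u) → (v → v) = 4 → 4 = 4
v ↔ u = 3 ↔ 3 = 4
((u ↔ u) → (v → v)) ↔ (v ↔ u) = 4 ↔ 4 = 4
(((u ↔ v) ↔ (v → u)) ↔ (u → u)) ↔ (((u ↔ u) → (v → v)) ↔ (v ↔ u)) = 4 ↔ 4 = 4
((u → (v → u)) ↔ (~(u → v) ↔ ((u → v) → v))) ↔ ((((u ↔ v) ↔ (v → u)) ↔ (u → u)) ↔ (((u ↔ u) → (v → v)) ↔ (v ↔ u))) = 1 ↔ 4 = 1
v → u = 3 → 3 = 4
(v → u) ↔ v = 4 ↔ 3 = 3
v ↔ v = 3 ↔ 3 = 4
u ↔ v = 3 ↔ 3 = 4
(v ↔ v) → (u ↔ v) = 4 → 4 = 4
u ↔ v = 3 ↔ 3 = 4
(u ↔ v) ↔ v = 4 ↔ 3 = 3
((v ↔ v) → (u ↔ v)) ↔ ((u ↔ v) ↔ v) = 4 ↔ 3 = 3
((v → u) ↔ v) ↔ (((v ↔ v) → (u ↔ v)) ↔ ((u ↔ v) ↔ v)) = 3 ↔ 3 = 4
~(((v → u) ↔ v) ↔ (((v ↔ v) → (u ↔ v)) ↔ ((u ↔ v) ↔ v))) = ~4 = 0
(((u → (v → u)) ↔ (~(u → v) ↔ ((u → v) → v))) ↔ ((((u ↔ v) ↔ (v → u)) ↔ (u → u)) ↔ (((u ↔ u) → (v → v)) ↔ (v ↔ u)))) → ~(((v → u) ↔ v) ↔ (((v ↔ v) → (u ↔ v)) ↔ ((u ↔ v) ↔ v))) = 1 → 0 = 3

3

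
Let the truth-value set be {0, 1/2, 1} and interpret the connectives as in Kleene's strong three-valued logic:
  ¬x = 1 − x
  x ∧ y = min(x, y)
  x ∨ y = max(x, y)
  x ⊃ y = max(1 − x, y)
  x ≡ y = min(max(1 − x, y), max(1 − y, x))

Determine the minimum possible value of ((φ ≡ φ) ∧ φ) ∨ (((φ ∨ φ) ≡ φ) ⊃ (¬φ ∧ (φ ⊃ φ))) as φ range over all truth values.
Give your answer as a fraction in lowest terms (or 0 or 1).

Take φ = 1/2:
φ ≡ φ = 1/2 ≡ 1/2 = 1/2
(φ ≡ φ) ∧ φ = 1/2 ∧ 1/2 = 1/2
φ ∨ φ = 1/2 ∨ 1/2 = 1/2
(φ ∨ φ) ≡ φ = 1/2 ≡ 1/2 = 1/2
¬φ = ¬1/2 = 1/2
φ ⊃ φ = 1/2 ⊃ 1/2 = 1/2
¬φ ∧ (φ ⊃ φ) = 1/2 ∧ 1/2 = 1/2
((φ ∨ φ) ≡ φ) ⊃ (¬φ ∧ (φ ⊃ φ)) = 1/2 ⊃ 1/2 = 1/2
((φ ≡ φ) ∧ φ) ∨ (((φ ∨ φ) ≡ φ) ⊃ (¬φ ∧ (φ ⊃ φ))) = 1/2 ∨ 1/2 = 1/2
No assignment yields a value below 1/2, so this is the minimum.

1/2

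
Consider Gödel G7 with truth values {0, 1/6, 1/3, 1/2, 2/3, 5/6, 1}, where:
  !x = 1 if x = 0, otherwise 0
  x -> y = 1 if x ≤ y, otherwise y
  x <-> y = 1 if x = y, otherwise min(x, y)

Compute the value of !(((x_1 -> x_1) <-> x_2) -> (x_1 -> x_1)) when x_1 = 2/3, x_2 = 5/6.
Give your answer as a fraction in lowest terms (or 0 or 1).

x_1 -> x_1 = 2/3 -> 2/3 = 1
(x_1 -> x_1) <-> x_2 = 1 <-> 5/6 = 5/6
x_1 -> x_1 = 2/3 -> 2/3 = 1
((x_1 -> x_1) <-> x_2) -> (x_1 -> x_1) = 5/6 -> 1 = 1
!(((x_1 -> x_1) <-> x_2) -> (x_1 -> x_1)) = !1 = 0

0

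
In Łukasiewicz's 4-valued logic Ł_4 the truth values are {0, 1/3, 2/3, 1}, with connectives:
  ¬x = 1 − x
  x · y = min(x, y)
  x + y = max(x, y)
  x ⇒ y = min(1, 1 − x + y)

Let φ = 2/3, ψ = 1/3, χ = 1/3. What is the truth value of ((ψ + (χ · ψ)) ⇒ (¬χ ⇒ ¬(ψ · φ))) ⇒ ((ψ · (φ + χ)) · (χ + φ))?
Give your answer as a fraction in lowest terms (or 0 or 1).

1/3

χ · ψ = 1/3 · 1/3 = 1/3
ψ + (χ · ψ) = 1/3 + 1/3 = 1/3
¬χ = ¬1/3 = 2/3
ψ · φ = 1/3 · 2/3 = 1/3
¬(ψ · φ) = ¬1/3 = 2/3
¬χ ⇒ ¬(ψ · φ) = 2/3 ⇒ 2/3 = 1
(ψ + (χ · ψ)) ⇒ (¬χ ⇒ ¬(ψ · φ)) = 1/3 ⇒ 1 = 1
φ + χ = 2/3 + 1/3 = 2/3
ψ · (φ + χ) = 1/3 · 2/3 = 1/3
χ + φ = 1/3 + 2/3 = 2/3
(ψ · (φ + χ)) · (χ + φ) = 1/3 · 2/3 = 1/3
((ψ + (χ · ψ)) ⇒ (¬χ ⇒ ¬(ψ · φ))) ⇒ ((ψ · (φ + χ)) · (χ + φ)) = 1 ⇒ 1/3 = 1/3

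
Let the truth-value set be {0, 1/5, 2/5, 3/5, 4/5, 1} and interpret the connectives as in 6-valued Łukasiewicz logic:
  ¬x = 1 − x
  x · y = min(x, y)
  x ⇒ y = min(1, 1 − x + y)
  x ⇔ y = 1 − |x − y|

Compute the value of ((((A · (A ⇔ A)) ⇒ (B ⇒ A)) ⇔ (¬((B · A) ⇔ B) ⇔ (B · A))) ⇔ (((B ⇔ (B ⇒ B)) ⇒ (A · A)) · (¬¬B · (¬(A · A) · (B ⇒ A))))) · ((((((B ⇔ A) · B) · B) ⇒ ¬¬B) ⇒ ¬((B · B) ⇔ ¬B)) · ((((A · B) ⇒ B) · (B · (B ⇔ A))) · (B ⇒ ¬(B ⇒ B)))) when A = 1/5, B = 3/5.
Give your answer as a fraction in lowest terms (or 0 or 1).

A ⇔ A = 1/5 ⇔ 1/5 = 1
A · (A ⇔ A) = 1/5 · 1 = 1/5
B ⇒ A = 3/5 ⇒ 1/5 = 3/5
(A · (A ⇔ A)) ⇒ (B ⇒ A) = 1/5 ⇒ 3/5 = 1
B · A = 3/5 · 1/5 = 1/5
(B · A) ⇔ B = 1/5 ⇔ 3/5 = 3/5
¬((B · A) ⇔ B) = ¬3/5 = 2/5
B · A = 3/5 · 1/5 = 1/5
¬((B · A) ⇔ B) ⇔ (B · A) = 2/5 ⇔ 1/5 = 4/5
((A · (A ⇔ A)) ⇒ (B ⇒ A)) ⇔ (¬((B · A) ⇔ B) ⇔ (B · A)) = 1 ⇔ 4/5 = 4/5
B ⇒ B = 3/5 ⇒ 3/5 = 1
B ⇔ (B ⇒ B) = 3/5 ⇔ 1 = 3/5
A · A = 1/5 · 1/5 = 1/5
(B ⇔ (B ⇒ B)) ⇒ (A · A) = 3/5 ⇒ 1/5 = 3/5
¬B = ¬3/5 = 2/5
¬¬B = ¬2/5 = 3/5
A · A = 1/5 · 1/5 = 1/5
¬(A · A) = ¬1/5 = 4/5
B ⇒ A = 3/5 ⇒ 1/5 = 3/5
¬(A · A) · (B ⇒ A) = 4/5 · 3/5 = 3/5
¬¬B · (¬(A · A) · (B ⇒ A)) = 3/5 · 3/5 = 3/5
((B ⇔ (B ⇒ B)) ⇒ (A · A)) · (¬¬B · (¬(A · A) · (B ⇒ A))) = 3/5 · 3/5 = 3/5
(((A · (A ⇔ A)) ⇒ (B ⇒ A)) ⇔ (¬((B · A) ⇔ B) ⇔ (B · A))) ⇔ (((B ⇔ (B ⇒ B)) ⇒ (A · A)) · (¬¬B · (¬(A · A) · (B ⇒ A)))) = 4/5 ⇔ 3/5 = 4/5
B ⇔ A = 3/5 ⇔ 1/5 = 3/5
(B ⇔ A) · B = 3/5 · 3/5 = 3/5
((B ⇔ A) · B) · B = 3/5 · 3/5 = 3/5
¬B = ¬3/5 = 2/5
¬¬B = ¬2/5 = 3/5
(((B ⇔ A) · B) · B) ⇒ ¬¬B = 3/5 ⇒ 3/5 = 1
B · B = 3/5 · 3/5 = 3/5
¬B = ¬3/5 = 2/5
(B · B) ⇔ ¬B = 3/5 ⇔ 2/5 = 4/5
¬((B · B) ⇔ ¬B) = ¬4/5 = 1/5
((((B ⇔ A) · B) · B) ⇒ ¬¬B) ⇒ ¬((B · B) ⇔ ¬B) = 1 ⇒ 1/5 = 1/5
A · B = 1/5 · 3/5 = 1/5
(A · B) ⇒ B = 1/5 ⇒ 3/5 = 1
B ⇔ A = 3/5 ⇔ 1/5 = 3/5
B · (B ⇔ A) = 3/5 · 3/5 = 3/5
((A · B) ⇒ B) · (B · (B ⇔ A)) = 1 · 3/5 = 3/5
B ⇒ B = 3/5 ⇒ 3/5 = 1
¬(B ⇒ B) = ¬1 = 0
B ⇒ ¬(B ⇒ B) = 3/5 ⇒ 0 = 2/5
(((A · B) ⇒ B) · (B · (B ⇔ A))) · (B ⇒ ¬(B ⇒ B)) = 3/5 · 2/5 = 2/5
(((((B ⇔ A) · B) · B) ⇒ ¬¬B) ⇒ ¬((B · B) ⇔ ¬B)) · ((((A · B) ⇒ B) · (B · (B ⇔ A))) · (B ⇒ ¬(B ⇒ B))) = 1/5 · 2/5 = 1/5
((((A · (A ⇔ A)) ⇒ (B ⇒ A)) ⇔ (¬((B · A) ⇔ B) ⇔ (B · A))) ⇔ (((B ⇔ (B ⇒ B)) ⇒ (A · A)) · (¬¬B · (¬(A · A) · (B ⇒ A))))) · ((((((B ⇔ A) · B) · B) ⇒ ¬¬B) ⇒ ¬((B · B) ⇔ ¬B)) · ((((A · B) ⇒ B) · (B · (B ⇔ A))) · (B ⇒ ¬(B ⇒ B)))) = 4/5 · 1/5 = 1/5

1/5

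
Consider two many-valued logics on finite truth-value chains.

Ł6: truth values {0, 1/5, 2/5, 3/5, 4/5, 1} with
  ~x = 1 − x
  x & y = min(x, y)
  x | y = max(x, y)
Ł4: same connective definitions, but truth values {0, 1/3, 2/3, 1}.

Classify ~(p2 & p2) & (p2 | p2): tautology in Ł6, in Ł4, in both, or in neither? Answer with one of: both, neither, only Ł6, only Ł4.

neither

In Ł6: at p2 = 0 the value is 0 — not a tautology.
In Ł4: at p2 = 0 the value is 0 — not a tautology.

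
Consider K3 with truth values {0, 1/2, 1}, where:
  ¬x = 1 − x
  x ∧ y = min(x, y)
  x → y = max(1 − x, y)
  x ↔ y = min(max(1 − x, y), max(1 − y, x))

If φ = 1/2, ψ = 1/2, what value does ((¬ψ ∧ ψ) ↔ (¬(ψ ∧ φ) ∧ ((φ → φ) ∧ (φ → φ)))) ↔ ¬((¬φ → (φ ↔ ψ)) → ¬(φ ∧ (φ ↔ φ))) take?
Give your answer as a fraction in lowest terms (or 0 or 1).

1/2

¬ψ = ¬1/2 = 1/2
¬ψ ∧ ψ = 1/2 ∧ 1/2 = 1/2
ψ ∧ φ = 1/2 ∧ 1/2 = 1/2
¬(ψ ∧ φ) = ¬1/2 = 1/2
φ → φ = 1/2 → 1/2 = 1/2
φ → φ = 1/2 → 1/2 = 1/2
(φ → φ) ∧ (φ → φ) = 1/2 ∧ 1/2 = 1/2
¬(ψ ∧ φ) ∧ ((φ → φ) ∧ (φ → φ)) = 1/2 ∧ 1/2 = 1/2
(¬ψ ∧ ψ) ↔ (¬(ψ ∧ φ) ∧ ((φ → φ) ∧ (φ → φ))) = 1/2 ↔ 1/2 = 1/2
¬φ = ¬1/2 = 1/2
φ ↔ ψ = 1/2 ↔ 1/2 = 1/2
¬φ → (φ ↔ ψ) = 1/2 → 1/2 = 1/2
φ ↔ φ = 1/2 ↔ 1/2 = 1/2
φ ∧ (φ ↔ φ) = 1/2 ∧ 1/2 = 1/2
¬(φ ∧ (φ ↔ φ)) = ¬1/2 = 1/2
(¬φ → (φ ↔ ψ)) → ¬(φ ∧ (φ ↔ φ)) = 1/2 → 1/2 = 1/2
¬((¬φ → (φ ↔ ψ)) → ¬(φ ∧ (φ ↔ φ))) = ¬1/2 = 1/2
((¬ψ ∧ ψ) ↔ (¬(ψ ∧ φ) ∧ ((φ → φ) ∧ (φ → φ)))) ↔ ¬((¬φ → (φ ↔ ψ)) → ¬(φ ∧ (φ ↔ φ))) = 1/2 ↔ 1/2 = 1/2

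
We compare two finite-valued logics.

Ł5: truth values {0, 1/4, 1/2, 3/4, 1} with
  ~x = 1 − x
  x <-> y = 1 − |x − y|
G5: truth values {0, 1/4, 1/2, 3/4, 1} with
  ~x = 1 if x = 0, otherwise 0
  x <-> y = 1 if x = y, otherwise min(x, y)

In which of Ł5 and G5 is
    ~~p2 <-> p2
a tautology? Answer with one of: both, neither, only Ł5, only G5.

In Ł5: every assignment gives 1 — tautology.
In G5: at p2 = 1/4 the value is 1/4 — not a tautology.

only Ł5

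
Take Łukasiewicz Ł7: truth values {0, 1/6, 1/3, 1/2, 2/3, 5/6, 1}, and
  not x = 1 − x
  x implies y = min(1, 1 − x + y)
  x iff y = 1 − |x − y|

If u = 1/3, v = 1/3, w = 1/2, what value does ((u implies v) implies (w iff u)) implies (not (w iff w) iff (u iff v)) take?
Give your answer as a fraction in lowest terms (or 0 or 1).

u implies v = 1/3 implies 1/3 = 1
w iff u = 1/2 iff 1/3 = 5/6
(u implies v) implies (w iff u) = 1 implies 5/6 = 5/6
w iff w = 1/2 iff 1/2 = 1
not (w iff w) = not 1 = 0
u iff v = 1/3 iff 1/3 = 1
not (w iff w) iff (u iff v) = 0 iff 1 = 0
((u implies v) implies (w iff u)) implies (not (w iff w) iff (u iff v)) = 5/6 implies 0 = 1/6

1/6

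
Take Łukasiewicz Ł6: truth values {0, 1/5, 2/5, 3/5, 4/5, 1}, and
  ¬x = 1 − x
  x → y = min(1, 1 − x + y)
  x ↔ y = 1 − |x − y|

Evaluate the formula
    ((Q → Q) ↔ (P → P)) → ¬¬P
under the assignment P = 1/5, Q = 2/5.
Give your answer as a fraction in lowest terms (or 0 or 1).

Q → Q = 2/5 → 2/5 = 1
P → P = 1/5 → 1/5 = 1
(Q → Q) ↔ (P → P) = 1 ↔ 1 = 1
¬P = ¬1/5 = 4/5
¬¬P = ¬4/5 = 1/5
((Q → Q) ↔ (P → P)) → ¬¬P = 1 → 1/5 = 1/5

1/5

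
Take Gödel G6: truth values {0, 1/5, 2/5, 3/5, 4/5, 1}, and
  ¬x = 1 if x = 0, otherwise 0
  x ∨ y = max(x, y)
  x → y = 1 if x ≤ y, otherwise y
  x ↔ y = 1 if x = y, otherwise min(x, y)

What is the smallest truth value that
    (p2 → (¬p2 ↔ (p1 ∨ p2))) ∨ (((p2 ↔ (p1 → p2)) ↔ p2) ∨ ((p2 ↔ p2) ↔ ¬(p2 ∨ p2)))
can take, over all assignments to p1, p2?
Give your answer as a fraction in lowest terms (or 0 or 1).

1/5

Take p1 = 2/5, p2 = 1/5:
¬p2 = ¬1/5 = 0
p1 ∨ p2 = 2/5 ∨ 1/5 = 2/5
¬p2 ↔ (p1 ∨ p2) = 0 ↔ 2/5 = 0
p2 → (¬p2 ↔ (p1 ∨ p2)) = 1/5 → 0 = 0
p1 → p2 = 2/5 → 1/5 = 1/5
p2 ↔ (p1 → p2) = 1/5 ↔ 1/5 = 1
(p2 ↔ (p1 → p2)) ↔ p2 = 1 ↔ 1/5 = 1/5
p2 ↔ p2 = 1/5 ↔ 1/5 = 1
p2 ∨ p2 = 1/5 ∨ 1/5 = 1/5
¬(p2 ∨ p2) = ¬1/5 = 0
(p2 ↔ p2) ↔ ¬(p2 ∨ p2) = 1 ↔ 0 = 0
((p2 ↔ (p1 → p2)) ↔ p2) ∨ ((p2 ↔ p2) ↔ ¬(p2 ∨ p2)) = 1/5 ∨ 0 = 1/5
(p2 → (¬p2 ↔ (p1 ∨ p2))) ∨ (((p2 ↔ (p1 → p2)) ↔ p2) ∨ ((p2 ↔ p2) ↔ ¬(p2 ∨ p2))) = 0 ∨ 1/5 = 1/5
No assignment yields a value below 1/5, so this is the minimum.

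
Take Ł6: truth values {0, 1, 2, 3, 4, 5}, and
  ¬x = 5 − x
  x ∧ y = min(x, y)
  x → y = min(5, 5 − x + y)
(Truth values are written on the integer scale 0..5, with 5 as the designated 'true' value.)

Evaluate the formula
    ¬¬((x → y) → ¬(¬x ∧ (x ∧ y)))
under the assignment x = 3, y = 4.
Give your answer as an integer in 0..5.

x → y = 3 → 4 = 5
¬x = ¬3 = 2
x ∧ y = 3 ∧ 4 = 3
¬x ∧ (x ∧ y) = 2 ∧ 3 = 2
¬(¬x ∧ (x ∧ y)) = ¬2 = 3
(x → y) → ¬(¬x ∧ (x ∧ y)) = 5 → 3 = 3
¬((x → y) → ¬(¬x ∧ (x ∧ y))) = ¬3 = 2
¬¬((x → y) → ¬(¬x ∧ (x ∧ y))) = ¬2 = 3

3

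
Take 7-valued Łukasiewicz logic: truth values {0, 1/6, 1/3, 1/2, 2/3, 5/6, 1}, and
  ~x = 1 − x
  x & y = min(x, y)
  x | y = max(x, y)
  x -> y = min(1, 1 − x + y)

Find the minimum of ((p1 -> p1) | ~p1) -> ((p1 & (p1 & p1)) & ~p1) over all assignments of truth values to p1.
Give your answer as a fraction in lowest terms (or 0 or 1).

0

Take p1 = 0:
p1 -> p1 = 0 -> 0 = 1
~p1 = ~0 = 1
(p1 -> p1) | ~p1 = 1 | 1 = 1
p1 & p1 = 0 & 0 = 0
p1 & (p1 & p1) = 0 & 0 = 0
~p1 = ~0 = 1
(p1 & (p1 & p1)) & ~p1 = 0 & 1 = 0
((p1 -> p1) | ~p1) -> ((p1 & (p1 & p1)) & ~p1) = 1 -> 0 = 0
No assignment yields a value below 0, so this is the minimum.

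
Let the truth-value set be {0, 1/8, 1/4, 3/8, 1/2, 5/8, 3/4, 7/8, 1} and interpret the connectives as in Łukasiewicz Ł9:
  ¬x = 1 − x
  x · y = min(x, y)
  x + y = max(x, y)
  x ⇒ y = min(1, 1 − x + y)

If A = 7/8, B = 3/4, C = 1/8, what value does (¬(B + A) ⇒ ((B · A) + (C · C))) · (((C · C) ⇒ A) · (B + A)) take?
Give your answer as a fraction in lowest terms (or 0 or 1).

B + A = 3/4 + 7/8 = 7/8
¬(B + A) = ¬7/8 = 1/8
B · A = 3/4 · 7/8 = 3/4
C · C = 1/8 · 1/8 = 1/8
(B · A) + (C · C) = 3/4 + 1/8 = 3/4
¬(B + A) ⇒ ((B · A) + (C · C)) = 1/8 ⇒ 3/4 = 1
C · C = 1/8 · 1/8 = 1/8
(C · C) ⇒ A = 1/8 ⇒ 7/8 = 1
B + A = 3/4 + 7/8 = 7/8
((C · C) ⇒ A) · (B + A) = 1 · 7/8 = 7/8
(¬(B + A) ⇒ ((B · A) + (C · C))) · (((C · C) ⇒ A) · (B + A)) = 1 · 7/8 = 7/8

7/8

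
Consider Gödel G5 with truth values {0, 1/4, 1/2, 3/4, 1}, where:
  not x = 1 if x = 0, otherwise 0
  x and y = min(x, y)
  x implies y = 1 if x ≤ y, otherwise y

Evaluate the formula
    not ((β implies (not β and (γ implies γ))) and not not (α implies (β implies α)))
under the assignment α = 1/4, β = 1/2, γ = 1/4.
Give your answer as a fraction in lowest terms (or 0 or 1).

1

not β = not 1/2 = 0
γ implies γ = 1/4 implies 1/4 = 1
not β and (γ implies γ) = 0 and 1 = 0
β implies (not β and (γ implies γ)) = 1/2 implies 0 = 0
β implies α = 1/2 implies 1/4 = 1/4
α implies (β implies α) = 1/4 implies 1/4 = 1
not (α implies (β implies α)) = not 1 = 0
not not (α implies (β implies α)) = not 0 = 1
(β implies (not β and (γ implies γ))) and not not (α implies (β implies α)) = 0 and 1 = 0
not ((β implies (not β and (γ implies γ))) and not not (α implies (β implies α))) = not 0 = 1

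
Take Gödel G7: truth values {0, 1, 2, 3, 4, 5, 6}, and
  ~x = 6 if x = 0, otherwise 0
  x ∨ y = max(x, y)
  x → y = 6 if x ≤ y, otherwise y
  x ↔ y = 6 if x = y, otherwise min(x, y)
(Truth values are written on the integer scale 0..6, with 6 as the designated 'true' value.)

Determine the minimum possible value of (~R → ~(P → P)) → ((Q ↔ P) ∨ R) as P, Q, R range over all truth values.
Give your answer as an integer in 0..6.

1

Take P = 0, Q = 1, R = 1:
~R = ~1 = 0
P → P = 0 → 0 = 6
~(P → P) = ~6 = 0
~R → ~(P → P) = 0 → 0 = 6
Q ↔ P = 1 ↔ 0 = 0
(Q ↔ P) ∨ R = 0 ∨ 1 = 1
(~R → ~(P → P)) → ((Q ↔ P) ∨ R) = 6 → 1 = 1
No assignment yields a value below 1, so this is the minimum.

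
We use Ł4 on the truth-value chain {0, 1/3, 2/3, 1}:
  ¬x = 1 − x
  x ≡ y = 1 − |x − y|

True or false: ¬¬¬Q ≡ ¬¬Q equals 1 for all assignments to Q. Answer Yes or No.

Counterexample: take Q = 0.
¬Q = ¬0 = 1
¬¬Q = ¬1 = 0
¬¬¬Q = ¬0 = 1
¬Q = ¬0 = 1
¬¬Q = ¬1 = 0
¬¬¬Q ≡ ¬¬Q = 1 ≡ 0 = 0
This gives 0 ≠ 1.

No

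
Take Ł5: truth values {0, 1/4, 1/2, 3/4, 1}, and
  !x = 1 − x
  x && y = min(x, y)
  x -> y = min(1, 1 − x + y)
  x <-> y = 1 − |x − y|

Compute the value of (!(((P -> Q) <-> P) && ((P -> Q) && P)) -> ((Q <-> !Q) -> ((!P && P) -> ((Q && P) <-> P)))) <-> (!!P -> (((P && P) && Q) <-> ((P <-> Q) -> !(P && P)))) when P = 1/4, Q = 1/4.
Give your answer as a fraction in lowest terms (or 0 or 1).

P -> Q = 1/4 -> 1/4 = 1
(P -> Q) <-> P = 1 <-> 1/4 = 1/4
P -> Q = 1/4 -> 1/4 = 1
(P -> Q) && P = 1 && 1/4 = 1/4
((P -> Q) <-> P) && ((P -> Q) && P) = 1/4 && 1/4 = 1/4
!(((P -> Q) <-> P) && ((P -> Q) && P)) = !1/4 = 3/4
!Q = !1/4 = 3/4
Q <-> !Q = 1/4 <-> 3/4 = 1/2
!P = !1/4 = 3/4
!P && P = 3/4 && 1/4 = 1/4
Q && P = 1/4 && 1/4 = 1/4
(Q && P) <-> P = 1/4 <-> 1/4 = 1
(!P && P) -> ((Q && P) <-> P) = 1/4 -> 1 = 1
(Q <-> !Q) -> ((!P && P) -> ((Q && P) <-> P)) = 1/2 -> 1 = 1
!(((P -> Q) <-> P) && ((P -> Q) && P)) -> ((Q <-> !Q) -> ((!P && P) -> ((Q && P) <-> P))) = 3/4 -> 1 = 1
!P = !1/4 = 3/4
!!P = !3/4 = 1/4
P && P = 1/4 && 1/4 = 1/4
(P && P) && Q = 1/4 && 1/4 = 1/4
P <-> Q = 1/4 <-> 1/4 = 1
P && P = 1/4 && 1/4 = 1/4
!(P && P) = !1/4 = 3/4
(P <-> Q) -> !(P && P) = 1 -> 3/4 = 3/4
((P && P) && Q) <-> ((P <-> Q) -> !(P && P)) = 1/4 <-> 3/4 = 1/2
!!P -> (((P && P) && Q) <-> ((P <-> Q) -> !(P && P))) = 1/4 -> 1/2 = 1
(!(((P -> Q) <-> P) && ((P -> Q) && P)) -> ((Q <-> !Q) -> ((!P && P) -> ((Q && P) <-> P)))) <-> (!!P -> (((P && P) && Q) <-> ((P <-> Q) -> !(P && P)))) = 1 <-> 1 = 1

1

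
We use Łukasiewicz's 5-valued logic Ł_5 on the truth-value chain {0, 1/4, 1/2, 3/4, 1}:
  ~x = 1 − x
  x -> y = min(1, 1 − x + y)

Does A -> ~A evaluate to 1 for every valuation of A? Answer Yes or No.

No

Counterexample: take A = 3/4.
~A = ~3/4 = 1/4
A -> ~A = 3/4 -> 1/4 = 1/2
This gives 1/2 ≠ 1.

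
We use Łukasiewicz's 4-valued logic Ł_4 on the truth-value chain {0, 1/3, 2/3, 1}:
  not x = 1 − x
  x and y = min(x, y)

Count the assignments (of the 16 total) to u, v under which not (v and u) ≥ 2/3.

u = 0, v = 0 ↦ 1  ≥
u = 0, v = 1/3 ↦ 1  ≥
u = 0, v = 2/3 ↦ 1  ≥
u = 0, v = 1 ↦ 1  ≥
u = 1/3, v = 0 ↦ 1  ≥
u = 1/3, v = 1/3 ↦ 2/3  ≥
u = 1/3, v = 2/3 ↦ 2/3  ≥
u = 1/3, v = 1 ↦ 2/3  ≥
u = 2/3, v = 0 ↦ 1  ≥
u = 2/3, v = 1/3 ↦ 2/3  ≥
u = 2/3, v = 2/3 ↦ 1/3  <
u = 2/3, v = 1 ↦ 1/3  <
u = 1, v = 0 ↦ 1  ≥
u = 1, v = 1/3 ↦ 2/3  ≥
u = 1, v = 2/3 ↦ 1/3  <
u = 1, v = 1 ↦ 0  <
So 12 of the 16 assignments meet the threshold.

12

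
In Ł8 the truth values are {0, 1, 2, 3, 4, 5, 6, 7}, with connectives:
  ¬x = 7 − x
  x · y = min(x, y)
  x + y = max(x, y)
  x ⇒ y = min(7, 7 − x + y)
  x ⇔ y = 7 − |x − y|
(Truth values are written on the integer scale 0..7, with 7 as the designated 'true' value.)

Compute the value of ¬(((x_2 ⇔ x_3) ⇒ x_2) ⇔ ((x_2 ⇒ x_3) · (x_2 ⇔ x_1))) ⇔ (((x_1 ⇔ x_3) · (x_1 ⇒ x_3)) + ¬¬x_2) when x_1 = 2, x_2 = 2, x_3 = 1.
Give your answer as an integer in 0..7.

x_2 ⇔ x_3 = 2 ⇔ 1 = 6
(x_2 ⇔ x_3) ⇒ x_2 = 6 ⇒ 2 = 3
x_2 ⇒ x_3 = 2 ⇒ 1 = 6
x_2 ⇔ x_1 = 2 ⇔ 2 = 7
(x_2 ⇒ x_3) · (x_2 ⇔ x_1) = 6 · 7 = 6
((x_2 ⇔ x_3) ⇒ x_2) ⇔ ((x_2 ⇒ x_3) · (x_2 ⇔ x_1)) = 3 ⇔ 6 = 4
¬(((x_2 ⇔ x_3) ⇒ x_2) ⇔ ((x_2 ⇒ x_3) · (x_2 ⇔ x_1))) = ¬4 = 3
x_1 ⇔ x_3 = 2 ⇔ 1 = 6
x_1 ⇒ x_3 = 2 ⇒ 1 = 6
(x_1 ⇔ x_3) · (x_1 ⇒ x_3) = 6 · 6 = 6
¬x_2 = ¬2 = 5
¬¬x_2 = ¬5 = 2
((x_1 ⇔ x_3) · (x_1 ⇒ x_3)) + ¬¬x_2 = 6 + 2 = 6
¬(((x_2 ⇔ x_3) ⇒ x_2) ⇔ ((x_2 ⇒ x_3) · (x_2 ⇔ x_1))) ⇔ (((x_1 ⇔ x_3) · (x_1 ⇒ x_3)) + ¬¬x_2) = 3 ⇔ 6 = 4

4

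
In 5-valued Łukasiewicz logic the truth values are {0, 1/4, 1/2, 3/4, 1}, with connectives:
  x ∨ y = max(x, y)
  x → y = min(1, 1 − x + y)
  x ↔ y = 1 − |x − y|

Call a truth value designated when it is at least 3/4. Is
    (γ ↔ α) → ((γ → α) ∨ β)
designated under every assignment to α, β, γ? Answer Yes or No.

At α = 1/4, β = 0, γ = 3/4, for instance:
γ ↔ α = 3/4 ↔ 1/4 = 1/2
γ → α = 3/4 → 1/4 = 1/2
(γ → α) ∨ β = 1/2 ∨ 0 = 1/2
(γ ↔ α) → ((γ → α) ∨ β) = 1/2 → 1/2 = 1
and checking the remaining 124 assignments likewise gives ≥ 3/4 in every case.

Yes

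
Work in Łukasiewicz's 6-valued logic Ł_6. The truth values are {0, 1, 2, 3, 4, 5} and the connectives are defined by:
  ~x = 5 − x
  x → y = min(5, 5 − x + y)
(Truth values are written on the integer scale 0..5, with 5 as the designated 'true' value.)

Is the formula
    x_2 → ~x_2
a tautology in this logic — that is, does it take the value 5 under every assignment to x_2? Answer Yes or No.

Counterexample: take x_2 = 3.
~x_2 = ~3 = 2
x_2 → ~x_2 = 3 → 2 = 4
This gives 4 ≠ 5.

No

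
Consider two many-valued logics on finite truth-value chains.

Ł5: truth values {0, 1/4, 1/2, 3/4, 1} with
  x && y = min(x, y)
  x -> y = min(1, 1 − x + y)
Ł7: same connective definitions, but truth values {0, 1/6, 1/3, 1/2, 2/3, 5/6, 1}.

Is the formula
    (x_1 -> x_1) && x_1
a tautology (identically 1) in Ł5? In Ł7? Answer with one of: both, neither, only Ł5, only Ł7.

In Ł5: at x_1 = 0 the value is 0 — not a tautology.
In Ł7: at x_1 = 0 the value is 0 — not a tautology.

neither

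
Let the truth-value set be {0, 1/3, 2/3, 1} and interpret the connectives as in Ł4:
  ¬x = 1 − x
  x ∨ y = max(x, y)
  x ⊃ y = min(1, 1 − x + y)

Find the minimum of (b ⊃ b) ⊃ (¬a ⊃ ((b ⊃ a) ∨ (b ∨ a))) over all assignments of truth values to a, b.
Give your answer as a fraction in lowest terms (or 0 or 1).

2/3

Take a = 0, b = 1/3:
b ⊃ b = 1/3 ⊃ 1/3 = 1
¬a = ¬0 = 1
b ⊃ a = 1/3 ⊃ 0 = 2/3
b ∨ a = 1/3 ∨ 0 = 1/3
(b ⊃ a) ∨ (b ∨ a) = 2/3 ∨ 1/3 = 2/3
¬a ⊃ ((b ⊃ a) ∨ (b ∨ a)) = 1 ⊃ 2/3 = 2/3
(b ⊃ b) ⊃ (¬a ⊃ ((b ⊃ a) ∨ (b ∨ a))) = 1 ⊃ 2/3 = 2/3
No assignment yields a value below 2/3, so this is the minimum.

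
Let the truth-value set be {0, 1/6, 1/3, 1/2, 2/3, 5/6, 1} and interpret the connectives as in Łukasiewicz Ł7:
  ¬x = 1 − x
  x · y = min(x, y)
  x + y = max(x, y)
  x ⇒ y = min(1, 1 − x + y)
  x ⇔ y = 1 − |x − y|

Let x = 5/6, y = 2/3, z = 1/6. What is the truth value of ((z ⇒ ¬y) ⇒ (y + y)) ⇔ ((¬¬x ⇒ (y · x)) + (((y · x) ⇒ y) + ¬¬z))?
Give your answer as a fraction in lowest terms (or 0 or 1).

¬y = ¬2/3 = 1/3
z ⇒ ¬y = 1/6 ⇒ 1/3 = 1
y + y = 2/3 + 2/3 = 2/3
(z ⇒ ¬y) ⇒ (y + y) = 1 ⇒ 2/3 = 2/3
¬x = ¬5/6 = 1/6
¬¬x = ¬1/6 = 5/6
y · x = 2/3 · 5/6 = 2/3
¬¬x ⇒ (y · x) = 5/6 ⇒ 2/3 = 5/6
y · x = 2/3 · 5/6 = 2/3
(y · x) ⇒ y = 2/3 ⇒ 2/3 = 1
¬z = ¬1/6 = 5/6
¬¬z = ¬5/6 = 1/6
((y · x) ⇒ y) + ¬¬z = 1 + 1/6 = 1
(¬¬x ⇒ (y · x)) + (((y · x) ⇒ y) + ¬¬z) = 5/6 + 1 = 1
((z ⇒ ¬y) ⇒ (y + y)) ⇔ ((¬¬x ⇒ (y · x)) + (((y · x) ⇒ y) + ¬¬z)) = 2/3 ⇔ 1 = 2/3

2/3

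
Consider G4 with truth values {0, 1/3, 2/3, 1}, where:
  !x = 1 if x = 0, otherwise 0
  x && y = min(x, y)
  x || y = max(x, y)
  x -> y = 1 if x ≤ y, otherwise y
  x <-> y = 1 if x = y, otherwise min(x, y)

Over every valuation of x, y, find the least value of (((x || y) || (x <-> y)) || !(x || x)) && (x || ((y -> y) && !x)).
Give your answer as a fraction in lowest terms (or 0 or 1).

1/3

Take x = 1/3, y = 0:
x || y = 1/3 || 0 = 1/3
x <-> y = 1/3 <-> 0 = 0
(x || y) || (x <-> y) = 1/3 || 0 = 1/3
x || x = 1/3 || 1/3 = 1/3
!(x || x) = !1/3 = 0
((x || y) || (x <-> y)) || !(x || x) = 1/3 || 0 = 1/3
y -> y = 0 -> 0 = 1
!x = !1/3 = 0
(y -> y) && !x = 1 && 0 = 0
x || ((y -> y) && !x) = 1/3 || 0 = 1/3
(((x || y) || (x <-> y)) || !(x || x)) && (x || ((y -> y) && !x)) = 1/3 && 1/3 = 1/3
No assignment yields a value below 1/3, so this is the minimum.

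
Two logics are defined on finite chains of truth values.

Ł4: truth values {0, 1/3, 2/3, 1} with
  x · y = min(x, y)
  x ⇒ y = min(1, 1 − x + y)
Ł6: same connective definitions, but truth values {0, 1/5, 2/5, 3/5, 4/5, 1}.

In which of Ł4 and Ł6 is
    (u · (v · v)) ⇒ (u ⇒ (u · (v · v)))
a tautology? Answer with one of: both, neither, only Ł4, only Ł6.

In Ł4: every assignment gives 1 — tautology.
In Ł6: every assignment gives 1 — tautology.

both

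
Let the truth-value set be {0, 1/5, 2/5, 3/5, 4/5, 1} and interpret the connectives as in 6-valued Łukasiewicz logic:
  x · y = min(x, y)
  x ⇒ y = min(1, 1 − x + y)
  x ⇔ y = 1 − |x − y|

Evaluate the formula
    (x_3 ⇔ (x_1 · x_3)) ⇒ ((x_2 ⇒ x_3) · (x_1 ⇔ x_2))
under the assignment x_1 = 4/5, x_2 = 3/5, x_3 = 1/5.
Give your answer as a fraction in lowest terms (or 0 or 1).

x_1 · x_3 = 4/5 · 1/5 = 1/5
x_3 ⇔ (x_1 · x_3) = 1/5 ⇔ 1/5 = 1
x_2 ⇒ x_3 = 3/5 ⇒ 1/5 = 3/5
x_1 ⇔ x_2 = 4/5 ⇔ 3/5 = 4/5
(x_2 ⇒ x_3) · (x_1 ⇔ x_2) = 3/5 · 4/5 = 3/5
(x_3 ⇔ (x_1 · x_3)) ⇒ ((x_2 ⇒ x_3) · (x_1 ⇔ x_2)) = 1 ⇒ 3/5 = 3/5

3/5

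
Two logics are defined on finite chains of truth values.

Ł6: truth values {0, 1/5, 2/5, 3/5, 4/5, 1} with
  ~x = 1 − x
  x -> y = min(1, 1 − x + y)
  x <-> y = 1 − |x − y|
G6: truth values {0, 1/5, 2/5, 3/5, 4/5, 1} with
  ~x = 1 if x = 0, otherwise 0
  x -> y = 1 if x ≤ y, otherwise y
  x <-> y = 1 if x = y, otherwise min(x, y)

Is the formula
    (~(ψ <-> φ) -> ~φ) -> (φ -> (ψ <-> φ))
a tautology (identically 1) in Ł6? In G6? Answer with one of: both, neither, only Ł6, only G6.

In Ł6: every assignment gives 1 — tautology.
In G6: at φ = 2/5, ψ = 1/5 the value is 1/5 — not a tautology.

only Ł6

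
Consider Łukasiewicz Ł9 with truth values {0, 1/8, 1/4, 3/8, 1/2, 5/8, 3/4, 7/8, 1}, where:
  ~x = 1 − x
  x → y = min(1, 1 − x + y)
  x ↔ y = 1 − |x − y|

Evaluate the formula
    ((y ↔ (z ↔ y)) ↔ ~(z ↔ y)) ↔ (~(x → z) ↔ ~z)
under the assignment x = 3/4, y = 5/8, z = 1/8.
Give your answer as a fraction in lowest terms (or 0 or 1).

z ↔ y = 1/8 ↔ 5/8 = 1/2
y ↔ (z ↔ y) = 5/8 ↔ 1/2 = 7/8
z ↔ y = 1/8 ↔ 5/8 = 1/2
~(z ↔ y) = ~1/2 = 1/2
(y ↔ (z ↔ y)) ↔ ~(z ↔ y) = 7/8 ↔ 1/2 = 5/8
x → z = 3/4 → 1/8 = 3/8
~(x → z) = ~3/8 = 5/8
~z = ~1/8 = 7/8
~(x → z) ↔ ~z = 5/8 ↔ 7/8 = 3/4
((y ↔ (z ↔ y)) ↔ ~(z ↔ y)) ↔ (~(x → z) ↔ ~z) = 5/8 ↔ 3/4 = 7/8

7/8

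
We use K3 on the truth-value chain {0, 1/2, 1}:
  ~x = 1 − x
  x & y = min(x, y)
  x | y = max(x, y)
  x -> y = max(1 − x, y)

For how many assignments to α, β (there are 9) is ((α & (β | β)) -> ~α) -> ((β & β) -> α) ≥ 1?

α = 0, β = 0 ↦ 1  ≥
α = 0, β = 1/2 ↦ 1/2  <
α = 0, β = 1 ↦ 0  <
α = 1/2, β = 0 ↦ 1  ≥
α = 1/2, β = 1/2 ↦ 1/2  <
α = 1/2, β = 1 ↦ 1/2  <
α = 1, β = 0 ↦ 1  ≥
α = 1, β = 1/2 ↦ 1  ≥
α = 1, β = 1 ↦ 1  ≥
So 5 of the 9 assignments meet the threshold.

5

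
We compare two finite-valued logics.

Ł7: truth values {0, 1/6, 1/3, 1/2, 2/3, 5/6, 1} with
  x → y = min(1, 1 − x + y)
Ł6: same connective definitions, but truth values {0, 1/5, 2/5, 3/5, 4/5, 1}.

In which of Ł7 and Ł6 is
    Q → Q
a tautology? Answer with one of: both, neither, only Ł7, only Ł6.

both

In Ł7: every assignment gives 1 — tautology.
In Ł6: every assignment gives 1 — tautology.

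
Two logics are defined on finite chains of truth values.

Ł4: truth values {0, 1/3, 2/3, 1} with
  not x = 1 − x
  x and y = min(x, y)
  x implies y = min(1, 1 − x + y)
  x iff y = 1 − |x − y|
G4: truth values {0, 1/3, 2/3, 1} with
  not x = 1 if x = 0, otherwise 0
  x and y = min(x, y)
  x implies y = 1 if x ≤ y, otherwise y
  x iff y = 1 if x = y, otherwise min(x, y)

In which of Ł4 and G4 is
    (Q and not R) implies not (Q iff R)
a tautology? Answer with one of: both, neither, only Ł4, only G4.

only G4

In Ł4: at Q = 1/3, R = 1/3 the value is 2/3 — not a tautology.
In G4: every assignment gives 1 — tautology.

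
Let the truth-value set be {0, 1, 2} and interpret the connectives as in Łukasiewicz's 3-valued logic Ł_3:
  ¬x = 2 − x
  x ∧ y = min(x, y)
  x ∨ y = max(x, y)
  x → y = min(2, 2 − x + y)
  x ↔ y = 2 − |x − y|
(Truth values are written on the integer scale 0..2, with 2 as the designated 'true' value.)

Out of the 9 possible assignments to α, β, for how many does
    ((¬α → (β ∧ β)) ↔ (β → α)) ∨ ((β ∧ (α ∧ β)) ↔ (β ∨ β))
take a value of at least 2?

7

α = 0, β = 0 ↦ 2  ≥
α = 0, β = 1 ↦ 2  ≥
α = 0, β = 2 ↦ 0  <
α = 1, β = 0 ↦ 2  ≥
α = 1, β = 1 ↦ 2  ≥
α = 1, β = 2 ↦ 1  <
α = 2, β = 0 ↦ 2  ≥
α = 2, β = 1 ↦ 2  ≥
α = 2, β = 2 ↦ 2  ≥
So 7 of the 9 assignments meet the threshold.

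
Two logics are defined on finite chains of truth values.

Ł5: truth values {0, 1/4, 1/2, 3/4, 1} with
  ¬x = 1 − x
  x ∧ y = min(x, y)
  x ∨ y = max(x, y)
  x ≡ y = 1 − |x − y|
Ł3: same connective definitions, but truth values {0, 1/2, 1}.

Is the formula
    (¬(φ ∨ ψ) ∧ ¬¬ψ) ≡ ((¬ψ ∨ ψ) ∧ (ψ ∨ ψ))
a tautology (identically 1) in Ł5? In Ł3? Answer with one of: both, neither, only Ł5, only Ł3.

In Ł5: at φ = 0, ψ = 3/4 the value is 1/2 — not a tautology.
In Ł3: at φ = 0, ψ = 1 the value is 0 — not a tautology.

neither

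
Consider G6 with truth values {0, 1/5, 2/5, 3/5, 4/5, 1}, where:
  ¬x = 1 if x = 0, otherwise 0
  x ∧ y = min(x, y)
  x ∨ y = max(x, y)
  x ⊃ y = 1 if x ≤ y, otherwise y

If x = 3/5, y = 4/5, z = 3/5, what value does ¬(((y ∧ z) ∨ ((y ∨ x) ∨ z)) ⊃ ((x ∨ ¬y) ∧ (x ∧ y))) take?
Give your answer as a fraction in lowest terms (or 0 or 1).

y ∧ z = 4/5 ∧ 3/5 = 3/5
y ∨ x = 4/5 ∨ 3/5 = 4/5
(y ∨ x) ∨ z = 4/5 ∨ 3/5 = 4/5
(y ∧ z) ∨ ((y ∨ x) ∨ z) = 3/5 ∨ 4/5 = 4/5
¬y = ¬4/5 = 0
x ∨ ¬y = 3/5 ∨ 0 = 3/5
x ∧ y = 3/5 ∧ 4/5 = 3/5
(x ∨ ¬y) ∧ (x ∧ y) = 3/5 ∧ 3/5 = 3/5
((y ∧ z) ∨ ((y ∨ x) ∨ z)) ⊃ ((x ∨ ¬y) ∧ (x ∧ y)) = 4/5 ⊃ 3/5 = 3/5
¬(((y ∧ z) ∨ ((y ∨ x) ∨ z)) ⊃ ((x ∨ ¬y) ∧ (x ∧ y))) = ¬3/5 = 0

0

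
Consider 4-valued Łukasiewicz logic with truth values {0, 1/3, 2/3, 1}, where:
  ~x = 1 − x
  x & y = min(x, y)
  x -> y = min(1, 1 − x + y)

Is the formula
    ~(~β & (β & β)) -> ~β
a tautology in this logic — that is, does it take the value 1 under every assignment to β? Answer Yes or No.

Counterexample: take β = 2/3.
~β = ~2/3 = 1/3
β & β = 2/3 & 2/3 = 2/3
~β & (β & β) = 1/3 & 2/3 = 1/3
~(~β & (β & β)) = ~1/3 = 2/3
~(~β & (β & β)) -> ~β = 2/3 -> 1/3 = 2/3
This gives 2/3 ≠ 1.

No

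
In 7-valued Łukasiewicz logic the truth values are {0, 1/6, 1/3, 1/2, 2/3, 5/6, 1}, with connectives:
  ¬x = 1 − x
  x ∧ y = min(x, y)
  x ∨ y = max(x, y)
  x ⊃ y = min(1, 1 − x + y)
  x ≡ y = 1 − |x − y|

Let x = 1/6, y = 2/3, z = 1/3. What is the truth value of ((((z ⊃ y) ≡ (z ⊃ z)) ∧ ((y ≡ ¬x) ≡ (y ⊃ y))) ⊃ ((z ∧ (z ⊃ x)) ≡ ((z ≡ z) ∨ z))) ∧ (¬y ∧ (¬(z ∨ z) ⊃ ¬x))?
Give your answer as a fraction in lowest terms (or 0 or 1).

1/3

z ⊃ y = 1/3 ⊃ 2/3 = 1
z ⊃ z = 1/3 ⊃ 1/3 = 1
(z ⊃ y) ≡ (z ⊃ z) = 1 ≡ 1 = 1
¬x = ¬1/6 = 5/6
y ≡ ¬x = 2/3 ≡ 5/6 = 5/6
y ⊃ y = 2/3 ⊃ 2/3 = 1
(y ≡ ¬x) ≡ (y ⊃ y) = 5/6 ≡ 1 = 5/6
((z ⊃ y) ≡ (z ⊃ z)) ∧ ((y ≡ ¬x) ≡ (y ⊃ y)) = 1 ∧ 5/6 = 5/6
z ⊃ x = 1/3 ⊃ 1/6 = 5/6
z ∧ (z ⊃ x) = 1/3 ∧ 5/6 = 1/3
z ≡ z = 1/3 ≡ 1/3 = 1
(z ≡ z) ∨ z = 1 ∨ 1/3 = 1
(z ∧ (z ⊃ x)) ≡ ((z ≡ z) ∨ z) = 1/3 ≡ 1 = 1/3
(((z ⊃ y) ≡ (z ⊃ z)) ∧ ((y ≡ ¬x) ≡ (y ⊃ y))) ⊃ ((z ∧ (z ⊃ x)) ≡ ((z ≡ z) ∨ z)) = 5/6 ⊃ 1/3 = 1/2
¬y = ¬2/3 = 1/3
z ∨ z = 1/3 ∨ 1/3 = 1/3
¬(z ∨ z) = ¬1/3 = 2/3
¬x = ¬1/6 = 5/6
¬(z ∨ z) ⊃ ¬x = 2/3 ⊃ 5/6 = 1
¬y ∧ (¬(z ∨ z) ⊃ ¬x) = 1/3 ∧ 1 = 1/3
((((z ⊃ y) ≡ (z ⊃ z)) ∧ ((y ≡ ¬x) ≡ (y ⊃ y))) ⊃ ((z ∧ (z ⊃ x)) ≡ ((z ≡ z) ∨ z))) ∧ (¬y ∧ (¬(z ∨ z) ⊃ ¬x)) = 1/2 ∧ 1/3 = 1/3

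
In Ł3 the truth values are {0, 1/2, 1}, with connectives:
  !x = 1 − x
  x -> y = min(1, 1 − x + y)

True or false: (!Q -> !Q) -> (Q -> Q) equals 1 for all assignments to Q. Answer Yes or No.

Yes

Q = 0 ↦ 1
Q = 1/2 ↦ 1
Q = 1 ↦ 1
Every assignment gives a value ≥ 1.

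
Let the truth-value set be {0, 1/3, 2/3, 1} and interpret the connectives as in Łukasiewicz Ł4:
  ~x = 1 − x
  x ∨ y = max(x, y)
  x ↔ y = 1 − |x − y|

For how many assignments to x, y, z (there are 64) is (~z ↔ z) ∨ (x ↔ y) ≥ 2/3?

52

value 1: 16 assignments (counts)
value 2/3: 36 assignments (counts)
value 1/3: 8 assignments
value 0: 4 assignments
So 52 of the 64 assignments meet the threshold.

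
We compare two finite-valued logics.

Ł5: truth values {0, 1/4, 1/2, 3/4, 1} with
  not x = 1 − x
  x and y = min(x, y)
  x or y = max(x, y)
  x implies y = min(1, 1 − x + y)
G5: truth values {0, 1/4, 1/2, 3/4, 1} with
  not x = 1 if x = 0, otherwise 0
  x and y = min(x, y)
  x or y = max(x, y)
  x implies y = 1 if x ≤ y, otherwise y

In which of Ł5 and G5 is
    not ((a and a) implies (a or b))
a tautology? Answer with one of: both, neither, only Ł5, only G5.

neither

In Ł5: at a = 0, b = 0 the value is 0 — not a tautology.
In G5: at a = 0, b = 0 the value is 0 — not a tautology.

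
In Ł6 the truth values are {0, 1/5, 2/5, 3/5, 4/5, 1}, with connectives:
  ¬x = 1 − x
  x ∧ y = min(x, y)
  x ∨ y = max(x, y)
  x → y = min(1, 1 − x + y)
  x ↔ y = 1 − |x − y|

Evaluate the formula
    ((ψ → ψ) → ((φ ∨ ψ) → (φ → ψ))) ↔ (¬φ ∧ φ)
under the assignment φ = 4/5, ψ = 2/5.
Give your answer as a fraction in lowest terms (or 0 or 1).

2/5

ψ → ψ = 2/5 → 2/5 = 1
φ ∨ ψ = 4/5 ∨ 2/5 = 4/5
φ → ψ = 4/5 → 2/5 = 3/5
(φ ∨ ψ) → (φ → ψ) = 4/5 → 3/5 = 4/5
(ψ → ψ) → ((φ ∨ ψ) → (φ → ψ)) = 1 → 4/5 = 4/5
¬φ = ¬4/5 = 1/5
¬φ ∧ φ = 1/5 ∧ 4/5 = 1/5
((ψ → ψ) → ((φ ∨ ψ) → (φ → ψ))) ↔ (¬φ ∧ φ) = 4/5 ↔ 1/5 = 2/5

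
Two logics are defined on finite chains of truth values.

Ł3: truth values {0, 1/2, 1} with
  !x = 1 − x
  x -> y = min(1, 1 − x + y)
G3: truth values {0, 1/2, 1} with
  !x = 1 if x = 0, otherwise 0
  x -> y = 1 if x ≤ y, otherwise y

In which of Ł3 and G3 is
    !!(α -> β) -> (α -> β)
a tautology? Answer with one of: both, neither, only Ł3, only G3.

In Ł3: every assignment gives 1 — tautology.
In G3: at α = 1, β = 1/2 the value is 1/2 — not a tautology.

only Ł3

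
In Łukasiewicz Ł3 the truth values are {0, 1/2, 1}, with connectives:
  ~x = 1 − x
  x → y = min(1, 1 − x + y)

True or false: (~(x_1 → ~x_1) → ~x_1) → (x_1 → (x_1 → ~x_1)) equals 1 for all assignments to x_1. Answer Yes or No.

Yes

x_1 = 0 ↦ 1
x_1 = 1/2 ↦ 1
x_1 = 1 ↦ 1
Every assignment gives a value ≥ 1.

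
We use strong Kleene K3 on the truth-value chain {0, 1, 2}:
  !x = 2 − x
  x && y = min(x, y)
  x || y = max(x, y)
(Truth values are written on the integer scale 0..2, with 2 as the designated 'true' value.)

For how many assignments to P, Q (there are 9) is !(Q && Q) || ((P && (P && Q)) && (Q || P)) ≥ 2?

4

P = 0, Q = 0 ↦ 2  ≥
P = 0, Q = 1 ↦ 1  <
P = 0, Q = 2 ↦ 0  <
P = 1, Q = 0 ↦ 2  ≥
P = 1, Q = 1 ↦ 1  <
P = 1, Q = 2 ↦ 1  <
P = 2, Q = 0 ↦ 2  ≥
P = 2, Q = 1 ↦ 1  <
P = 2, Q = 2 ↦ 2  ≥
So 4 of the 9 assignments meet the threshold.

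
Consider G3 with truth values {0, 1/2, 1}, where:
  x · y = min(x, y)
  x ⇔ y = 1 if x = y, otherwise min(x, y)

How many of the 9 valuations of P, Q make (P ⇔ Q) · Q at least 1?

P = 0, Q = 0 ↦ 0  <
P = 0, Q = 1/2 ↦ 0  <
P = 0, Q = 1 ↦ 0  <
P = 1/2, Q = 0 ↦ 0  <
P = 1/2, Q = 1/2 ↦ 1/2  <
P = 1/2, Q = 1 ↦ 1/2  <
P = 1, Q = 0 ↦ 0  <
P = 1, Q = 1/2 ↦ 1/2  <
P = 1, Q = 1 ↦ 1  ≥
So 1 of the 9 assignments meets the threshold.

1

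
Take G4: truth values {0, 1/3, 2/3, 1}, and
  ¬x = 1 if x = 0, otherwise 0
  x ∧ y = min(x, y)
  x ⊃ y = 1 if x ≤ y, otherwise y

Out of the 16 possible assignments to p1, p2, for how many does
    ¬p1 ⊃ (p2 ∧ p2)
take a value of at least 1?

p1 = 0, p2 = 0 ↦ 0  <
p1 = 0, p2 = 1/3 ↦ 1/3  <
p1 = 0, p2 = 2/3 ↦ 2/3  <
p1 = 0, p2 = 1 ↦ 1  ≥
p1 = 1/3, p2 = 0 ↦ 1  ≥
p1 = 1/3, p2 = 1/3 ↦ 1  ≥
p1 = 1/3, p2 = 2/3 ↦ 1  ≥
p1 = 1/3, p2 = 1 ↦ 1  ≥
p1 = 2/3, p2 = 0 ↦ 1  ≥
p1 = 2/3, p2 = 1/3 ↦ 1  ≥
p1 = 2/3, p2 = 2/3 ↦ 1  ≥
p1 = 2/3, p2 = 1 ↦ 1  ≥
p1 = 1, p2 = 0 ↦ 1  ≥
p1 = 1, p2 = 1/3 ↦ 1  ≥
p1 = 1, p2 = 2/3 ↦ 1  ≥
p1 = 1, p2 = 1 ↦ 1  ≥
So 13 of the 16 assignments meet the threshold.

13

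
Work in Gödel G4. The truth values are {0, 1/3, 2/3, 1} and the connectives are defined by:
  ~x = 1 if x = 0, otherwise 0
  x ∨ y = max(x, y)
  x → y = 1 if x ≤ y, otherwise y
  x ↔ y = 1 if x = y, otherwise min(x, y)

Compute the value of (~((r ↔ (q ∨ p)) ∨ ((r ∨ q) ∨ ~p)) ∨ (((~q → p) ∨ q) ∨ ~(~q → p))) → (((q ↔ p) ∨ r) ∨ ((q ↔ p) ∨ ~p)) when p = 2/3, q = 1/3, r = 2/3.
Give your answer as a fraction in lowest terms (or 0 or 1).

q ∨ p = 1/3 ∨ 2/3 = 2/3
r ↔ (q ∨ p) = 2/3 ↔ 2/3 = 1
r ∨ q = 2/3 ∨ 1/3 = 2/3
~p = ~2/3 = 0
(r ∨ q) ∨ ~p = 2/3 ∨ 0 = 2/3
(r ↔ (q ∨ p)) ∨ ((r ∨ q) ∨ ~p) = 1 ∨ 2/3 = 1
~((r ↔ (q ∨ p)) ∨ ((r ∨ q) ∨ ~p)) = ~1 = 0
~q = ~1/3 = 0
~q → p = 0 → 2/3 = 1
(~q → p) ∨ q = 1 ∨ 1/3 = 1
~q = ~1/3 = 0
~q → p = 0 → 2/3 = 1
~(~q → p) = ~1 = 0
((~q → p) ∨ q) ∨ ~(~q → p) = 1 ∨ 0 = 1
~((r ↔ (q ∨ p)) ∨ ((r ∨ q) ∨ ~p)) ∨ (((~q → p) ∨ q) ∨ ~(~q → p)) = 0 ∨ 1 = 1
q ↔ p = 1/3 ↔ 2/3 = 1/3
(q ↔ p) ∨ r = 1/3 ∨ 2/3 = 2/3
q ↔ p = 1/3 ↔ 2/3 = 1/3
~p = ~2/3 = 0
(q ↔ p) ∨ ~p = 1/3 ∨ 0 = 1/3
((q ↔ p) ∨ r) ∨ ((q ↔ p) ∨ ~p) = 2/3 ∨ 1/3 = 2/3
(~((r ↔ (q ∨ p)) ∨ ((r ∨ q) ∨ ~p)) ∨ (((~q → p) ∨ q) ∨ ~(~q → p))) → (((q ↔ p) ∨ r) ∨ ((q ↔ p) ∨ ~p)) = 1 → 2/3 = 2/3

2/3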